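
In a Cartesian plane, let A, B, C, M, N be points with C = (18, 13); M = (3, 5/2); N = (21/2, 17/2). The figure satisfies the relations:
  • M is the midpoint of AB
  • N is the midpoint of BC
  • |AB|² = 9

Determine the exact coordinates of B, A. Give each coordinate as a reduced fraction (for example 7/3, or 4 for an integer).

1. B_x = 3  [B = 2·N−C = 2·(21/2, 17/2)−(18, 13)]
2. B_y = 4  [B = 2·N−C = 2·(21/2, 17/2)−(18, 13)]
   so B = (3, 4)
3. A_x = 3  [A = 2·M−B = 2·(3, 5/2)−(3, 4)]
4. A_y = 1  [A = 2·M−B = 2·(3, 5/2)−(3, 4)]
   so A = (3, 1)

B = (3, 4)
A = (3, 1)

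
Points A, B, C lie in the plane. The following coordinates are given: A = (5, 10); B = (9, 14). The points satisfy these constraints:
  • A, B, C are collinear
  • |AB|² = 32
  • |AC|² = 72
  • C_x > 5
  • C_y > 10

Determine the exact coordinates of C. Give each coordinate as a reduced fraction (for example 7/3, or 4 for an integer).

1. C_x = 11  [[A, B, C are collinear ⇒ -4x+4y-20=0] ∩ [|C−(5, 10)|²=72]]
2. C_y = 16  [[A, B, C are collinear ⇒ -4x+4y-20=0] ∩ [|C−(5, 10)|²=72]]
   so C = (11, 16)

C = (11, 16)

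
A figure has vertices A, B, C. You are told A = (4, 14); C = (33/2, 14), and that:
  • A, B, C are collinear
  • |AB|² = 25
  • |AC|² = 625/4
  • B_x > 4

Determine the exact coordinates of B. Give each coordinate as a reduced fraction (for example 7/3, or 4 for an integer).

1. B_x = 9  [[A, B, C are collinear ⇒ -25/2y+175=0] ∩ [|B−(4, 14)|²=25]]
2. B_y = 14  [[A, B, C are collinear ⇒ -25/2y+175=0] ∩ [|B−(4, 14)|²=25]]
   so B = (9, 14)

B = (9, 14)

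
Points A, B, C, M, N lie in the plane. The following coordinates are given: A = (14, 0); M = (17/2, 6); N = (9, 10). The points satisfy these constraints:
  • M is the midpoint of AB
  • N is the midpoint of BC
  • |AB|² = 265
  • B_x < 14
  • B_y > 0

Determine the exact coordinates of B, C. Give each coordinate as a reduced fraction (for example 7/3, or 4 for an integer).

B = (3, 12)
C = (15, 8)

1. B_x = 3  [B = 2·M−A = 2·(17/2, 6)−(14, 0)]
2. B_y = 12  [B = 2·M−A = 2·(17/2, 6)−(14, 0)]
   so B = (3, 12)
3. C_x = 15  [C = 2·N−B = 2·(9, 10)−(3, 12)]
4. C_y = 8  [C = 2·N−B = 2·(9, 10)−(3, 12)]
   so C = (15, 8)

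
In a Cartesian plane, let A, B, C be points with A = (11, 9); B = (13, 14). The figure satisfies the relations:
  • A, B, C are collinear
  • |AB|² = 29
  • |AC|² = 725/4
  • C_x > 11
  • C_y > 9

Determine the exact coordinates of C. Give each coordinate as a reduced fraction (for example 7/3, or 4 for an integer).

1. C_x = 16  [[A, B, C are collinear ⇒ -5x+2y+37=0] ∩ [|C−(11, 9)|²=725/4]]
2. C_y = 43/2  [[A, B, C are collinear ⇒ -5x+2y+37=0] ∩ [|C−(11, 9)|²=725/4]]
   so C = (16, 43/2)

C = (16, 43/2)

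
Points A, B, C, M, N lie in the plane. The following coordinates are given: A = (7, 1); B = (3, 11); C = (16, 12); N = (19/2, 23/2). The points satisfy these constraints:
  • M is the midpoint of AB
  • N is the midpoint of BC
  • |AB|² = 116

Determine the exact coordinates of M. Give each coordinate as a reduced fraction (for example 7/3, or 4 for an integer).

1. M_x = 5  [2·M = A+B = (7, 1)+(3, 11)]
2. M_y = 6  [2·M = A+B = (7, 1)+(3, 11)]
   so M = (5, 6)

M = (5, 6)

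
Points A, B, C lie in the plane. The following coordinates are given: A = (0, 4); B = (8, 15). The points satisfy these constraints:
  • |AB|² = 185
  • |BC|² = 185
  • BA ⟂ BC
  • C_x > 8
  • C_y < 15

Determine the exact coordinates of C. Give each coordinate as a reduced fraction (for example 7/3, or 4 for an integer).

C = (19, 7)

1. C_x = 19  [[BA ⟂ BC ⇒ -8x-11y+229=0] ∩ [|C−(8, 15)|²=185]]
2. C_y = 7  [[BA ⟂ BC ⇒ -8x-11y+229=0] ∩ [|C−(8, 15)|²=185]]
   so C = (19, 7)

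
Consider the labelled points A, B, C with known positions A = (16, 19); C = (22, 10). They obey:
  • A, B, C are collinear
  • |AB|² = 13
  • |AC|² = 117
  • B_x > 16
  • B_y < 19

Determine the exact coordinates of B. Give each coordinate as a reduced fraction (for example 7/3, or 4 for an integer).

1. B_x = 18  [[A, B, C are collinear ⇒ -9x-6y+258=0] ∩ [|B−(16, 19)|²=13]]
2. B_y = 16  [[A, B, C are collinear ⇒ -9x-6y+258=0] ∩ [|B−(16, 19)|²=13]]
   so B = (18, 16)

B = (18, 16)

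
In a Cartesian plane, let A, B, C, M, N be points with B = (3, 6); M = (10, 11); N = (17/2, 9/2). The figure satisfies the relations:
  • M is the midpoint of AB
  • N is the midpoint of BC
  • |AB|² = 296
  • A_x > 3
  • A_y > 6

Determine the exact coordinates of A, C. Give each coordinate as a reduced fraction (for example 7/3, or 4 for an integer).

A = (17, 16)
C = (14, 3)

1. A_x = 17  [A = 2·M−B = 2·(10, 11)−(3, 6)]
2. A_y = 16  [A = 2·M−B = 2·(10, 11)−(3, 6)]
   so A = (17, 16)
3. C_x = 14  [C = 2·N−B = 2·(17/2, 9/2)−(3, 6)]
4. C_y = 3  [C = 2·N−B = 2·(17/2, 9/2)−(3, 6)]
   so C = (14, 3)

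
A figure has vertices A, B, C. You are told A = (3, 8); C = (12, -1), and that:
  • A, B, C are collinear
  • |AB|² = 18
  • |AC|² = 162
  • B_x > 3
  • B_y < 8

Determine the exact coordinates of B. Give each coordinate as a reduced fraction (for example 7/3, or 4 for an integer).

B = (6, 5)

1. B_x = 6  [[A, B, C are collinear ⇒ -9x-9y+99=0] ∩ [|B−(3, 8)|²=18]]
2. B_y = 5  [[A, B, C are collinear ⇒ -9x-9y+99=0] ∩ [|B−(3, 8)|²=18]]
   so B = (6, 5)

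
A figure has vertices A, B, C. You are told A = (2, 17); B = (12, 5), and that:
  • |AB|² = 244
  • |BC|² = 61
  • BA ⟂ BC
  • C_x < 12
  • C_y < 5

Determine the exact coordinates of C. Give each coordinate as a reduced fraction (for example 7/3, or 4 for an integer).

1. C_x = 6  [[BA ⟂ BC ⇒ -10x+12y+60=0] ∩ [|C−(12, 5)|²=61]]
2. C_y = 0  [[BA ⟂ BC ⇒ -10x+12y+60=0] ∩ [|C−(12, 5)|²=61]]
   so C = (6, 0)

C = (6, 0)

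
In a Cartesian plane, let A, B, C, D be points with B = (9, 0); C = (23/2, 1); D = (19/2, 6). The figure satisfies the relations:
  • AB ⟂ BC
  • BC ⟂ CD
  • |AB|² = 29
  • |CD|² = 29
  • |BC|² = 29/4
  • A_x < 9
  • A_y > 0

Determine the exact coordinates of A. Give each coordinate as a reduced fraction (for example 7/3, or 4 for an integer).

A = (7, 5)

1. A_x = 7  [[AB ⟂ BC ⇒ -5/2x-1y+45/2=0] ∩ [|A−(9, 0)|²=29]]
2. A_y = 5  [[AB ⟂ BC ⇒ -5/2x-1y+45/2=0] ∩ [|A−(9, 0)|²=29]]
   so A = (7, 5)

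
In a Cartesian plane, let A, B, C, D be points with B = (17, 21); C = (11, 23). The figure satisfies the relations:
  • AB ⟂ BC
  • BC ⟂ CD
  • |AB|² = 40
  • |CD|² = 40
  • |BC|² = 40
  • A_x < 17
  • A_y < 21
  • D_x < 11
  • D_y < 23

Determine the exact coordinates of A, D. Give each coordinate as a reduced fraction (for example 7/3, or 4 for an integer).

1. A_x = 15  [[AB ⟂ BC ⇒ 6x-2y-60=0] ∩ [|A−(17, 21)|²=40]]
2. A_y = 15  [[AB ⟂ BC ⇒ 6x-2y-60=0] ∩ [|A−(17, 21)|²=40]]
   so A = (15, 15)
3. D_x = 9  [[BC ⟂ CD ⇒ -6x+2y+20=0] ∩ [|D−(11, 23)|²=40]]
4. D_y = 17  [[BC ⟂ CD ⇒ -6x+2y+20=0] ∩ [|D−(11, 23)|²=40]]
   so D = (9, 17)

A = (15, 15)
D = (9, 17)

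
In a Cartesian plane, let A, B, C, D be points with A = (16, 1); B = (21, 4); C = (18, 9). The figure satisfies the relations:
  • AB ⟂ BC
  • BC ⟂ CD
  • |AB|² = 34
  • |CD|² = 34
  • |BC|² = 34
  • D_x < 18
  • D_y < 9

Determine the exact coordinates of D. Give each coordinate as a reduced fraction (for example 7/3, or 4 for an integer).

D = (13, 6)

1. D_x = 13  [[BC ⟂ CD ⇒ -3x+5y+9=0] ∩ [|D−(18, 9)|²=34]]
2. D_y = 6  [[BC ⟂ CD ⇒ -3x+5y+9=0] ∩ [|D−(18, 9)|²=34]]
   so D = (13, 6)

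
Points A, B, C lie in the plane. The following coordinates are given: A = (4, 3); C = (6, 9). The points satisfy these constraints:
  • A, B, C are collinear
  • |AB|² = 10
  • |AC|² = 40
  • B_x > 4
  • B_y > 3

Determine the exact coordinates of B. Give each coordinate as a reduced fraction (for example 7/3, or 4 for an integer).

B = (5, 6)

1. B_x = 5  [[A, B, C are collinear ⇒ 6x-2y-18=0] ∩ [|B−(4, 3)|²=10]]
2. B_y = 6  [[A, B, C are collinear ⇒ 6x-2y-18=0] ∩ [|B−(4, 3)|²=10]]
   so B = (5, 6)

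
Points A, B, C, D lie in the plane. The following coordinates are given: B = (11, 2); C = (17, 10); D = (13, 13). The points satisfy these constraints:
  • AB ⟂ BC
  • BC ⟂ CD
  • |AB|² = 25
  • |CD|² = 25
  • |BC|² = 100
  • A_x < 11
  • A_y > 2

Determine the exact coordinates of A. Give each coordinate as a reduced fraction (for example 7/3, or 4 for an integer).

A = (7, 5)

1. A_x = 7  [[AB ⟂ BC ⇒ -6x-8y+82=0] ∩ [|A−(11, 2)|²=25]]
2. A_y = 5  [[AB ⟂ BC ⇒ -6x-8y+82=0] ∩ [|A−(11, 2)|²=25]]
   so A = (7, 5)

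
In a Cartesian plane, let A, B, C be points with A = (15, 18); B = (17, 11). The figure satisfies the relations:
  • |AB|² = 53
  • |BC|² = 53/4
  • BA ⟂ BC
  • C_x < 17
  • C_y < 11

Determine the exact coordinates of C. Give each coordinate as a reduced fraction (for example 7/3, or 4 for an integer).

1. C_x = 27/2  [[BA ⟂ BC ⇒ -2x+7y-43=0] ∩ [|C−(17, 11)|²=53/4]]
2. C_y = 10  [[BA ⟂ BC ⇒ -2x+7y-43=0] ∩ [|C−(17, 11)|²=53/4]]
   so C = (27/2, 10)

C = (27/2, 10)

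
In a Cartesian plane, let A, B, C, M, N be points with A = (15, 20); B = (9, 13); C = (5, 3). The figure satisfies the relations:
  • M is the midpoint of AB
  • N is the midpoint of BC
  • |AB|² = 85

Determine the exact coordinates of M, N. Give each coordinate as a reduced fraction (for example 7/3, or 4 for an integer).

M = (12, 33/2)
N = (7, 8)

1. M_x = 12  [2·M = A+B = (15, 20)+(9, 13)]
2. M_y = 33/2  [2·M = A+B = (15, 20)+(9, 13)]
   so M = (12, 33/2)
3. N_x = 7  [2·N = B+C = (9, 13)+(5, 3)]
4. N_y = 8  [2·N = B+C = (9, 13)+(5, 3)]
   so N = (7, 8)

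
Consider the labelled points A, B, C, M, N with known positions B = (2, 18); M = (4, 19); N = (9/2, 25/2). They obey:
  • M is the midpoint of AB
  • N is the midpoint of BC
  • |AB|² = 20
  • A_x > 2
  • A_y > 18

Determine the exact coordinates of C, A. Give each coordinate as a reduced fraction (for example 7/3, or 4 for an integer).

1. A_x = 6  [A = 2·M−B = 2·(4, 19)−(2, 18)]
2. A_y = 20  [A = 2·M−B = 2·(4, 19)−(2, 18)]
   so A = (6, 20)
3. C_x = 7  [C = 2·N−B = 2·(9/2, 25/2)−(2, 18)]
4. C_y = 7  [C = 2·N−B = 2·(9/2, 25/2)−(2, 18)]
   so C = (7, 7)

C = (7, 7)
A = (6, 20)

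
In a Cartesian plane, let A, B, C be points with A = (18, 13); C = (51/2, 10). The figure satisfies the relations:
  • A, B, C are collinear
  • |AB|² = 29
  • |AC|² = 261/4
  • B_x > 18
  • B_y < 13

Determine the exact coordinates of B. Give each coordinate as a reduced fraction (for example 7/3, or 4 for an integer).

B = (23, 11)

1. B_x = 23  [[A, B, C are collinear ⇒ -3x-15/2y+303/2=0] ∩ [|B−(18, 13)|²=29]]
2. B_y = 11  [[A, B, C are collinear ⇒ -3x-15/2y+303/2=0] ∩ [|B−(18, 13)|²=29]]
   so B = (23, 11)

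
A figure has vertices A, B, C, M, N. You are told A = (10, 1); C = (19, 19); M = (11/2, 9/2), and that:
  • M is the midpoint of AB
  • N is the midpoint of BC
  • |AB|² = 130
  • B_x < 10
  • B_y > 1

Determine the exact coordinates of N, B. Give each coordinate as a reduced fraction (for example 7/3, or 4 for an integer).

1. B_x = 1  [B = 2·M−A = 2·(11/2, 9/2)−(10, 1)]
2. B_y = 8  [B = 2·M−A = 2·(11/2, 9/2)−(10, 1)]
   so B = (1, 8)
3. N_x = 10  [2·N = B+C = (1, 8)+(19, 19)]
4. N_y = 27/2  [2·N = B+C = (1, 8)+(19, 19)]
   so N = (10, 27/2)

N = (10, 27/2)
B = (1, 8)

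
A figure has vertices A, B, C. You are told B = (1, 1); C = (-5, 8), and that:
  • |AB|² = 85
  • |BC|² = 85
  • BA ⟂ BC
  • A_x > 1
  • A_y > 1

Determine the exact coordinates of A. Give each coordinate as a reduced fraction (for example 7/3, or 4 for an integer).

A = (8, 7)

1. A_x = 8  [[BA ⟂ BC ⇒ -6x+7y-1=0] ∩ [|A−(1, 1)|²=85]]
2. A_y = 7  [[BA ⟂ BC ⇒ -6x+7y-1=0] ∩ [|A−(1, 1)|²=85]]
   so A = (8, 7)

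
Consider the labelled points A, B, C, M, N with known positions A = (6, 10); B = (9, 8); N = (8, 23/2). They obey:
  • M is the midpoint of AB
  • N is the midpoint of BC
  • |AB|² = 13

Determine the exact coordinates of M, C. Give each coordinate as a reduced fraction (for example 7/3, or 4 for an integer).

M = (15/2, 9)
C = (7, 15)

1. M_x = 15/2  [2·M = A+B = (6, 10)+(9, 8)]
2. M_y = 9  [2·M = A+B = (6, 10)+(9, 8)]
   so M = (15/2, 9)
3. C_x = 7  [C = 2·N−B = 2·(8, 23/2)−(9, 8)]
4. C_y = 15  [C = 2·N−B = 2·(8, 23/2)−(9, 8)]
   so C = (7, 15)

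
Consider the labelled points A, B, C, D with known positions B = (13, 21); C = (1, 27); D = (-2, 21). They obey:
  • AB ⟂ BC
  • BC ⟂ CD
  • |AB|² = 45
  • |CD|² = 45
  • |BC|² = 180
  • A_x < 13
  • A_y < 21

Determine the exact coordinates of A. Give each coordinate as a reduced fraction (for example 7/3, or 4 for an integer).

1. A_x = 10  [[AB ⟂ BC ⇒ 12x-6y-30=0] ∩ [|A−(13, 21)|²=45]]
2. A_y = 15  [[AB ⟂ BC ⇒ 12x-6y-30=0] ∩ [|A−(13, 21)|²=45]]
   so A = (10, 15)

A = (10, 15)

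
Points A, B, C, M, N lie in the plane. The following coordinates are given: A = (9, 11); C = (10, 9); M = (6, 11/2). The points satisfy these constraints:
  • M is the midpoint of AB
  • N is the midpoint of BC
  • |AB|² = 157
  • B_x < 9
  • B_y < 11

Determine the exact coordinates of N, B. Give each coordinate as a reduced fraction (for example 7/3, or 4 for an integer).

N = (13/2, 9/2)
B = (3, 0)

1. B_x = 3  [B = 2·M−A = 2·(6, 11/2)−(9, 11)]
2. B_y = 0  [B = 2·M−A = 2·(6, 11/2)−(9, 11)]
   so B = (3, 0)
3. N_x = 13/2  [2·N = B+C = (3, 0)+(10, 9)]
4. N_y = 9/2  [2·N = B+C = (3, 0)+(10, 9)]
   so N = (13/2, 9/2)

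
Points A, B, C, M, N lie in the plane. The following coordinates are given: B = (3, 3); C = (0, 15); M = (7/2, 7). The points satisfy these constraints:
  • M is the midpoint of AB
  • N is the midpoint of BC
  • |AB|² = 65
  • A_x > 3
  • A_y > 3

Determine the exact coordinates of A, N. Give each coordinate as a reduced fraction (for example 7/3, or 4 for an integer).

1. A_x = 4  [A = 2·M−B = 2·(7/2, 7)−(3, 3)]
2. A_y = 11  [A = 2·M−B = 2·(7/2, 7)−(3, 3)]
   so A = (4, 11)
3. N_x = 3/2  [2·N = B+C = (3, 3)+(0, 15)]
4. N_y = 9  [2·N = B+C = (3, 3)+(0, 15)]
   so N = (3/2, 9)

A = (4, 11)
N = (3/2, 9)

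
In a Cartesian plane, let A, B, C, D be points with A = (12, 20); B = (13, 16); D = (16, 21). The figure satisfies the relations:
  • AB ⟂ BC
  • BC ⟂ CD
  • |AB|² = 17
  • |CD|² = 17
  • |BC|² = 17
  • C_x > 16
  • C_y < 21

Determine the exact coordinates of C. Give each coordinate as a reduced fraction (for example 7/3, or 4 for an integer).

C = (17, 17)

1. C_x = 17  [[AB ⟂ BC ⇒ 1x-4y+51=0] ∩ [|C−(16, 21)|²=17]]
2. C_y = 17  [[AB ⟂ BC ⇒ 1x-4y+51=0] ∩ [|C−(16, 21)|²=17]]
   so C = (17, 17)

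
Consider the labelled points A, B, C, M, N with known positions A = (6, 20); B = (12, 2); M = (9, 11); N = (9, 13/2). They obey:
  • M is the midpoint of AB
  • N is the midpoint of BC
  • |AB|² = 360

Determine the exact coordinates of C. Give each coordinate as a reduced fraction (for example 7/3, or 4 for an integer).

C = (6, 11)

1. C_x = 6  [C = 2·N−B = 2·(9, 13/2)−(12, 2)]
2. C_y = 11  [C = 2·N−B = 2·(9, 13/2)−(12, 2)]
   so C = (6, 11)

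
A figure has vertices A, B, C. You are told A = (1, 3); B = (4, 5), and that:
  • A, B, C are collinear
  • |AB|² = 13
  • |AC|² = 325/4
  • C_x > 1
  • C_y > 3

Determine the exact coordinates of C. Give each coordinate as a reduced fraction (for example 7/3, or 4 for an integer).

1. C_x = 17/2  [[A, B, C are collinear ⇒ -2x+3y-7=0] ∩ [|C−(1, 3)|²=325/4]]
2. C_y = 8  [[A, B, C are collinear ⇒ -2x+3y-7=0] ∩ [|C−(1, 3)|²=325/4]]
   so C = (17/2, 8)

C = (17/2, 8)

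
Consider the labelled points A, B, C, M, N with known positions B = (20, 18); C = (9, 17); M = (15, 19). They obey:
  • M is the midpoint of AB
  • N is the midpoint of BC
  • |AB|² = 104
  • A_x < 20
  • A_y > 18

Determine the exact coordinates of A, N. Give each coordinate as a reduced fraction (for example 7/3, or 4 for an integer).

1. A_x = 10  [A = 2·M−B = 2·(15, 19)−(20, 18)]
2. A_y = 20  [A = 2·M−B = 2·(15, 19)−(20, 18)]
   so A = (10, 20)
3. N_x = 29/2  [2·N = B+C = (20, 18)+(9, 17)]
4. N_y = 35/2  [2·N = B+C = (20, 18)+(9, 17)]
   so N = (29/2, 35/2)

A = (10, 20)
N = (29/2, 35/2)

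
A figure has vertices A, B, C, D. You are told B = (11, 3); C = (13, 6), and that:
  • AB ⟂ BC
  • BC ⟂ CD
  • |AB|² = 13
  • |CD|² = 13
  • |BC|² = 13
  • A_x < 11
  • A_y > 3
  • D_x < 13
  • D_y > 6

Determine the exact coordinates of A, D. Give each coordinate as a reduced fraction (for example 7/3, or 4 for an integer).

A = (8, 5)
D = (10, 8)

1. A_x = 8  [[AB ⟂ BC ⇒ -2x-3y+31=0] ∩ [|A−(11, 3)|²=13]]
2. A_y = 5  [[AB ⟂ BC ⇒ -2x-3y+31=0] ∩ [|A−(11, 3)|²=13]]
   so A = (8, 5)
3. D_x = 10  [[BC ⟂ CD ⇒ 2x+3y-44=0] ∩ [|D−(13, 6)|²=13]]
4. D_y = 8  [[BC ⟂ CD ⇒ 2x+3y-44=0] ∩ [|D−(13, 6)|²=13]]
   so D = (10, 8)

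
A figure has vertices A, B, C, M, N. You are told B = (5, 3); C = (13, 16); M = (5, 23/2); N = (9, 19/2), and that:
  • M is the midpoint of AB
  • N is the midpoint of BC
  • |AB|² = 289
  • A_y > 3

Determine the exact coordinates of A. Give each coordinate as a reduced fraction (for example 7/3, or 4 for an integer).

1. A_x = 5  [A = 2·M−B = 2·(5, 23/2)−(5, 3)]
2. A_y = 20  [A = 2·M−B = 2·(5, 23/2)−(5, 3)]
   so A = (5, 20)

A = (5, 20)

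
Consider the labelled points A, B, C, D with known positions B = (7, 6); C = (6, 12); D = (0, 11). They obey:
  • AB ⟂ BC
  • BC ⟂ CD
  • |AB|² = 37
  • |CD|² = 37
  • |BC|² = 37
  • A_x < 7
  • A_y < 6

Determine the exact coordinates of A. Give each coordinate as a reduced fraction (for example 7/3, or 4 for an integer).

1. A_x = 1  [[AB ⟂ BC ⇒ 1x-6y+29=0] ∩ [|A−(7, 6)|²=37]]
2. A_y = 5  [[AB ⟂ BC ⇒ 1x-6y+29=0] ∩ [|A−(7, 6)|²=37]]
   so A = (1, 5)

A = (1, 5)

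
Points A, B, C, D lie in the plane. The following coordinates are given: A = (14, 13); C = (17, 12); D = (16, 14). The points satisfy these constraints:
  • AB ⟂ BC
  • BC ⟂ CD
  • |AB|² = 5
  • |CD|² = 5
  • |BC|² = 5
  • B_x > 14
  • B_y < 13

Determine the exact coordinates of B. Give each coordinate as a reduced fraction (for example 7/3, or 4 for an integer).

1. B_x = 15  [[BC ⟂ CD ⇒ 1x-2y+7=0] ∩ [|B−(14, 13)|²=5]]
2. B_y = 11  [[BC ⟂ CD ⇒ 1x-2y+7=0] ∩ [|B−(14, 13)|²=5]]
   so B = (15, 11)

B = (15, 11)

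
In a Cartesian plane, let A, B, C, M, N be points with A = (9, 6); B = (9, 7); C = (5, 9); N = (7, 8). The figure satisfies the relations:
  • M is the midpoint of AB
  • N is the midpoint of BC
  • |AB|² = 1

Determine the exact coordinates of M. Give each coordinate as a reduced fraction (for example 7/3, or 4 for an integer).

M = (9, 13/2)

1. M_x = 9  [2·M = A+B = (9, 6)+(9, 7)]
2. M_y = 13/2  [2·M = A+B = (9, 6)+(9, 7)]
   so M = (9, 13/2)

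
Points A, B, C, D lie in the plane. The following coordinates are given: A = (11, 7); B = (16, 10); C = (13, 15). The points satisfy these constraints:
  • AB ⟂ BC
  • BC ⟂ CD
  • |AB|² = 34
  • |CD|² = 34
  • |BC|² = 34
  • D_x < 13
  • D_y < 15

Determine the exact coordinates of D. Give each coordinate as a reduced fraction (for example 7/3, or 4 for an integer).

1. D_x = 8  [[BC ⟂ CD ⇒ -3x+5y-36=0] ∩ [|D−(13, 15)|²=34]]
2. D_y = 12  [[BC ⟂ CD ⇒ -3x+5y-36=0] ∩ [|D−(13, 15)|²=34]]
   so D = (8, 12)

D = (8, 12)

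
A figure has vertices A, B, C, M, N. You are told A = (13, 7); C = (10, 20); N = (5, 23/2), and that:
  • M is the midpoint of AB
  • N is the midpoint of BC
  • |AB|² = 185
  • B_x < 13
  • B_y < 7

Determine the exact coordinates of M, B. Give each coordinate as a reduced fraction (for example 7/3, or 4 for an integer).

1. B_x = 0  [B = 2·N−C = 2·(5, 23/2)−(10, 20)]
2. B_y = 3  [B = 2·N−C = 2·(5, 23/2)−(10, 20)]
   so B = (0, 3)
3. M_x = 13/2  [2·M = A+B = (13, 7)+(0, 3)]
4. M_y = 5  [2·M = A+B = (13, 7)+(0, 3)]
   so M = (13/2, 5)

M = (13/2, 5)
B = (0, 3)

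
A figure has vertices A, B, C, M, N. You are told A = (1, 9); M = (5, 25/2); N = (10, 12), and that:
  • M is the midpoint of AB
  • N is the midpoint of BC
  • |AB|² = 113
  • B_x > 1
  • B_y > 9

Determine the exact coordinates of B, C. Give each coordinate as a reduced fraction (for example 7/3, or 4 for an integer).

1. B_x = 9  [B = 2·M−A = 2·(5, 25/2)−(1, 9)]
2. B_y = 16  [B = 2·M−A = 2·(5, 25/2)−(1, 9)]
   so B = (9, 16)
3. C_x = 11  [C = 2·N−B = 2·(10, 12)−(9, 16)]
4. C_y = 8  [C = 2·N−B = 2·(10, 12)−(9, 16)]
   so C = (11, 8)

B = (9, 16)
C = (11, 8)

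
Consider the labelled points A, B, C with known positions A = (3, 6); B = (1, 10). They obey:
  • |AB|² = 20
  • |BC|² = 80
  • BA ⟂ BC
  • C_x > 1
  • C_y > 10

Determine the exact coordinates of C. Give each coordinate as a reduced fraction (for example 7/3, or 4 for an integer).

C = (9, 14)

1. C_x = 9  [[BA ⟂ BC ⇒ 2x-4y+38=0] ∩ [|C−(1, 10)|²=80]]
2. C_y = 14  [[BA ⟂ BC ⇒ 2x-4y+38=0] ∩ [|C−(1, 10)|²=80]]
   so C = (9, 14)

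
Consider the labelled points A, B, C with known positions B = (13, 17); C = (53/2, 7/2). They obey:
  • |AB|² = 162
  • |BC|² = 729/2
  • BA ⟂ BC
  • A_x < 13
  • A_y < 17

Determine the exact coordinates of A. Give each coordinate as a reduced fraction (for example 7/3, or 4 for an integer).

1. A_x = 4  [[BA ⟂ BC ⇒ 27/2x-27/2y+54=0] ∩ [|A−(13, 17)|²=162]]
2. A_y = 8  [[BA ⟂ BC ⇒ 27/2x-27/2y+54=0] ∩ [|A−(13, 17)|²=162]]
   so A = (4, 8)

A = (4, 8)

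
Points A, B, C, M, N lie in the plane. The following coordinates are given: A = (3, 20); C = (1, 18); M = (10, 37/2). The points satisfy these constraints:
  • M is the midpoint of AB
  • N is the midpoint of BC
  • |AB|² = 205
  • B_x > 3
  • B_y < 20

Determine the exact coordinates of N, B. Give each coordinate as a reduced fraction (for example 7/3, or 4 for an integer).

N = (9, 35/2)
B = (17, 17)

1. B_x = 17  [B = 2·M−A = 2·(10, 37/2)−(3, 20)]
2. B_y = 17  [B = 2·M−A = 2·(10, 37/2)−(3, 20)]
   so B = (17, 17)
3. N_x = 9  [2·N = B+C = (17, 17)+(1, 18)]
4. N_y = 35/2  [2·N = B+C = (17, 17)+(1, 18)]
   so N = (9, 35/2)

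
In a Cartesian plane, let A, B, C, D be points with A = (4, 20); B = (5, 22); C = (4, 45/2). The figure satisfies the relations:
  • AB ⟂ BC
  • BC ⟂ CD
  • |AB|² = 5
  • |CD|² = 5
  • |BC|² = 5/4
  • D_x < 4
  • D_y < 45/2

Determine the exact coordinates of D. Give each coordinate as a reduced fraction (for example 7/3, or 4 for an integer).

D = (3, 41/2)

1. D_x = 3  [[BC ⟂ CD ⇒ -1x+1/2y-29/4=0] ∩ [|D−(4, 45/2)|²=5]]
2. D_y = 41/2  [[BC ⟂ CD ⇒ -1x+1/2y-29/4=0] ∩ [|D−(4, 45/2)|²=5]]
   so D = (3, 41/2)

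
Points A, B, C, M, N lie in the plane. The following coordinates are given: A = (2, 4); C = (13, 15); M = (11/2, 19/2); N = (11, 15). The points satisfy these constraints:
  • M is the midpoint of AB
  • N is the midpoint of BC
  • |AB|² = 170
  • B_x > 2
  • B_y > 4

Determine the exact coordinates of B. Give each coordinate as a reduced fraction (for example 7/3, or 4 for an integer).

B = (9, 15)

1. B_x = 9  [B = 2·M−A = 2·(11/2, 19/2)−(2, 4)]
2. B_y = 15  [B = 2·M−A = 2·(11/2, 19/2)−(2, 4)]
   so B = (9, 15)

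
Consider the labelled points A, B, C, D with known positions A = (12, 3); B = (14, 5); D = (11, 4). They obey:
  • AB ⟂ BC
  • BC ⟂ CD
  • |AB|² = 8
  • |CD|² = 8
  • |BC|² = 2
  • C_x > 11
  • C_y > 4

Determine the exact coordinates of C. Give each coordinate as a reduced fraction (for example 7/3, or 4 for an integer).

C = (13, 6)

1. C_x = 13  [[AB ⟂ BC ⇒ 2x+2y-38=0] ∩ [|C−(11, 4)|²=8]]
2. C_y = 6  [[AB ⟂ BC ⇒ 2x+2y-38=0] ∩ [|C−(11, 4)|²=8]]
   so C = (13, 6)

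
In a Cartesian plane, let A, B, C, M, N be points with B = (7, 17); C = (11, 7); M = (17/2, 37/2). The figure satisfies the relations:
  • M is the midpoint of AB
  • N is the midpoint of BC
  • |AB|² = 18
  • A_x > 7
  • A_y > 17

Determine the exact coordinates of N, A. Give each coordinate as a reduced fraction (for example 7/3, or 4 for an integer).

1. A_x = 10  [A = 2·M−B = 2·(17/2, 37/2)−(7, 17)]
2. A_y = 20  [A = 2·M−B = 2·(17/2, 37/2)−(7, 17)]
   so A = (10, 20)
3. N_x = 9  [2·N = B+C = (7, 17)+(11, 7)]
4. N_y = 12  [2·N = B+C = (7, 17)+(11, 7)]
   so N = (9, 12)

N = (9, 12)
A = (10, 20)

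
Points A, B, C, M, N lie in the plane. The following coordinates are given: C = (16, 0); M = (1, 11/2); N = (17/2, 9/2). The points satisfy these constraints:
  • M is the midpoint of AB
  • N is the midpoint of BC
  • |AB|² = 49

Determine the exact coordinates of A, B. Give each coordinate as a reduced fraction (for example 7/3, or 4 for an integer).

1. B_x = 1  [B = 2·N−C = 2·(17/2, 9/2)−(16, 0)]
2. B_y = 9  [B = 2·N−C = 2·(17/2, 9/2)−(16, 0)]
   so B = (1, 9)
3. A_x = 1  [A = 2·M−B = 2·(1, 11/2)−(1, 9)]
4. A_y = 2  [A = 2·M−B = 2·(1, 11/2)−(1, 9)]
   so A = (1, 2)

A = (1, 2)
B = (1, 9)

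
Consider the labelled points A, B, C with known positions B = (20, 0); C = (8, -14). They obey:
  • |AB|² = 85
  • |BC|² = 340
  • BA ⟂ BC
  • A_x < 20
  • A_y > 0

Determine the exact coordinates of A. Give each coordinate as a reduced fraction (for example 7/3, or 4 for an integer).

1. A_x = 13  [[BA ⟂ BC ⇒ -12x-14y+240=0] ∩ [|A−(20, 0)|²=85]]
2. A_y = 6  [[BA ⟂ BC ⇒ -12x-14y+240=0] ∩ [|A−(20, 0)|²=85]]
   so A = (13, 6)

A = (13, 6)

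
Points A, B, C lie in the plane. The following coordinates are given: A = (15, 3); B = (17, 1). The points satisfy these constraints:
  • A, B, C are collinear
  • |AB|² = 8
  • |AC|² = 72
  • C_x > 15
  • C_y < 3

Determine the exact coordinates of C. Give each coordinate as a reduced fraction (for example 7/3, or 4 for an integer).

C = (21, -3)

1. C_x = 21  [[A, B, C are collinear ⇒ 2x+2y-36=0] ∩ [|C−(15, 3)|²=72]]
2. C_y = -3  [[A, B, C are collinear ⇒ 2x+2y-36=0] ∩ [|C−(15, 3)|²=72]]
   so C = (21, -3)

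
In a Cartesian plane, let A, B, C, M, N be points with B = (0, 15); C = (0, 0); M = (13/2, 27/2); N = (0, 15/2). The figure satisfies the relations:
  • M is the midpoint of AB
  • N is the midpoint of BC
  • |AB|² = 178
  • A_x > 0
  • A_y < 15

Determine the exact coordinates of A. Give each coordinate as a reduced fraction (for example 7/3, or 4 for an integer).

A = (13, 12)

1. A_x = 13  [A = 2·M−B = 2·(13/2, 27/2)−(0, 15)]
2. A_y = 12  [A = 2·M−B = 2·(13/2, 27/2)−(0, 15)]
   so A = (13, 12)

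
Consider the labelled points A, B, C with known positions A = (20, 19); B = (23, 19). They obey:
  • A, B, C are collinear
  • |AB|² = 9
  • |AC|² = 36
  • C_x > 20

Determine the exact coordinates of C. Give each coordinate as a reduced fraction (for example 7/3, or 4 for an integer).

C = (26, 19)

1. C_x = 26  [[A, B, C are collinear ⇒ 3y-57=0] ∩ [|C−(20, 19)|²=36]]
2. C_y = 19  [[A, B, C are collinear ⇒ 3y-57=0] ∩ [|C−(20, 19)|²=36]]
   so C = (26, 19)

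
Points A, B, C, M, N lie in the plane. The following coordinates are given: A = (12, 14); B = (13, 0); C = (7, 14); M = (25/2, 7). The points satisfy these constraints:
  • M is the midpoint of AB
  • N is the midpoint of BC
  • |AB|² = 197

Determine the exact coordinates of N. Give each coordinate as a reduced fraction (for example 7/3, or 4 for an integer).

1. N_x = 10  [2·N = B+C = (13, 0)+(7, 14)]
2. N_y = 7  [2·N = B+C = (13, 0)+(7, 14)]
   so N = (10, 7)

N = (10, 7)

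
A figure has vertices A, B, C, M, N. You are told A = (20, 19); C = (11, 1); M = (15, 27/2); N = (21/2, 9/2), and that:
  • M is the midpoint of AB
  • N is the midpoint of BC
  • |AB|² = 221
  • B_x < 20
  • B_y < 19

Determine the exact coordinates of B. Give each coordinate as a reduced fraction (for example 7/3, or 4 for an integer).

1. B_x = 10  [B = 2·M−A = 2·(15, 27/2)−(20, 19)]
2. B_y = 8  [B = 2·M−A = 2·(15, 27/2)−(20, 19)]
   so B = (10, 8)

B = (10, 8)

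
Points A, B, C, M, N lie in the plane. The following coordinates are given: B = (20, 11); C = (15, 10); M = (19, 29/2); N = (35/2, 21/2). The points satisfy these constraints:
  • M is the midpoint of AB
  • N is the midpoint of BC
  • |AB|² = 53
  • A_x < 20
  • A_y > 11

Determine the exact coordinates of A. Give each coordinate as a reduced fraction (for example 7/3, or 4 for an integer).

A = (18, 18)

1. A_x = 18  [A = 2·M−B = 2·(19, 29/2)−(20, 11)]
2. A_y = 18  [A = 2·M−B = 2·(19, 29/2)−(20, 11)]
   so A = (18, 18)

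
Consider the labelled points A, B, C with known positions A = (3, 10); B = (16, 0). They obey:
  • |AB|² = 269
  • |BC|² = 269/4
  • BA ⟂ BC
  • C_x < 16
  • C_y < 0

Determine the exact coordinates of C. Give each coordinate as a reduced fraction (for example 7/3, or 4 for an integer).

C = (11, -13/2)

1. C_x = 11  [[BA ⟂ BC ⇒ -13x+10y+208=0] ∩ [|C−(16, 0)|²=269/4]]
2. C_y = -13/2  [[BA ⟂ BC ⇒ -13x+10y+208=0] ∩ [|C−(16, 0)|²=269/4]]
   so C = (11, -13/2)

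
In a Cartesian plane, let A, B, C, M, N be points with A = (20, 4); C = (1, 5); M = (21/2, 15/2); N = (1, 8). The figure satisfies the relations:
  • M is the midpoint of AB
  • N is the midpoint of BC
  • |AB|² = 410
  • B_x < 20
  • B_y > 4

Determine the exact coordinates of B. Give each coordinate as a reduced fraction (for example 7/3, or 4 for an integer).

B = (1, 11)

1. B_x = 1  [B = 2·M−A = 2·(21/2, 15/2)−(20, 4)]
2. B_y = 11  [B = 2·M−A = 2·(21/2, 15/2)−(20, 4)]
   so B = (1, 11)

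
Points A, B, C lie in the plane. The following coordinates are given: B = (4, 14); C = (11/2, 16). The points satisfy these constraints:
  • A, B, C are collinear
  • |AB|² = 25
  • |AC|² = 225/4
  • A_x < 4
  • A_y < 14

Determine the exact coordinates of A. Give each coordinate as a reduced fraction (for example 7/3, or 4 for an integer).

1. A_x = 1  [[A, B, C are collinear ⇒ -2x+3/2y-13=0] ∩ [|A−(4, 14)|²=25]]
2. A_y = 10  [[A, B, C are collinear ⇒ -2x+3/2y-13=0] ∩ [|A−(4, 14)|²=25]]
   so A = (1, 10)

A = (1, 10)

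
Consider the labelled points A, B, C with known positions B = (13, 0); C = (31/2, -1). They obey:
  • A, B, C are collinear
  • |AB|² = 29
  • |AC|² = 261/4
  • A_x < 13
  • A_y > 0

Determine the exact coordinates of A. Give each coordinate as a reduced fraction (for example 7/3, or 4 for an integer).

1. A_x = 8  [[A, B, C are collinear ⇒ 1x+5/2y-13=0] ∩ [|A−(13, 0)|²=29]]
2. A_y = 2  [[A, B, C are collinear ⇒ 1x+5/2y-13=0] ∩ [|A−(13, 0)|²=29]]
   so A = (8, 2)

A = (8, 2)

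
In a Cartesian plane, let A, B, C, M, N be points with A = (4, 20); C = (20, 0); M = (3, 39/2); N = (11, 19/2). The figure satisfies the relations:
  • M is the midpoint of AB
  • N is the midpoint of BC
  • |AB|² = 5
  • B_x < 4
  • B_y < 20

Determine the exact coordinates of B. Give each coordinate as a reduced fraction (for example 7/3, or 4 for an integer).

B = (2, 19)

1. B_x = 2  [B = 2·M−A = 2·(3, 39/2)−(4, 20)]
2. B_y = 19  [B = 2·M−A = 2·(3, 39/2)−(4, 20)]
   so B = (2, 19)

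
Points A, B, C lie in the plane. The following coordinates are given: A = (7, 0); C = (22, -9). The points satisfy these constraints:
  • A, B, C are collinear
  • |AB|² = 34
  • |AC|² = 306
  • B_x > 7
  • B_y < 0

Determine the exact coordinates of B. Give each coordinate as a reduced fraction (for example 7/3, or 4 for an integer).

B = (12, -3)

1. B_x = 12  [[A, B, C are collinear ⇒ -9x-15y+63=0] ∩ [|B−(7, 0)|²=34]]
2. B_y = -3  [[A, B, C are collinear ⇒ -9x-15y+63=0] ∩ [|B−(7, 0)|²=34]]
   so B = (12, -3)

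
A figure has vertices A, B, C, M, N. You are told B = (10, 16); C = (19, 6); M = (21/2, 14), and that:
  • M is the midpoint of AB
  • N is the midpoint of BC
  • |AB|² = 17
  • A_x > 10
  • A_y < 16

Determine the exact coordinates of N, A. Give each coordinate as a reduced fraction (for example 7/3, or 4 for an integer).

N = (29/2, 11)
A = (11, 12)

1. A_x = 11  [A = 2·M−B = 2·(21/2, 14)−(10, 16)]
2. A_y = 12  [A = 2·M−B = 2·(21/2, 14)−(10, 16)]
   so A = (11, 12)
3. N_x = 29/2  [2·N = B+C = (10, 16)+(19, 6)]
4. N_y = 11  [2·N = B+C = (10, 16)+(19, 6)]
   so N = (29/2, 11)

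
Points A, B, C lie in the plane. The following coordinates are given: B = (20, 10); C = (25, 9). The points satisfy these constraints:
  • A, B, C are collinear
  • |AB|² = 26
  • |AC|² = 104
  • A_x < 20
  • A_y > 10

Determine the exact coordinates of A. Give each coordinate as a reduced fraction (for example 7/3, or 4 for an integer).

A = (15, 11)

1. A_x = 15  [[A, B, C are collinear ⇒ 1x+5y-70=0] ∩ [|A−(20, 10)|²=26]]
2. A_y = 11  [[A, B, C are collinear ⇒ 1x+5y-70=0] ∩ [|A−(20, 10)|²=26]]
   so A = (15, 11)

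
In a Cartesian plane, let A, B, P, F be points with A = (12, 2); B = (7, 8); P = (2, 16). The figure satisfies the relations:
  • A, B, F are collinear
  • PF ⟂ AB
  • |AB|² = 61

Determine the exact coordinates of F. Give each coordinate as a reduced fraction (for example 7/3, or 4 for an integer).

1. F_x = 62/61  [[A, B, F are collinear ⇒ -6x-5y+82=0] ∩ [PF ⟂ AB ⇒ -5x+6y-86=0]]
2. F_y = 926/61  [[A, B, F are collinear ⇒ -6x-5y+82=0] ∩ [PF ⟂ AB ⇒ -5x+6y-86=0]]
   so F = (62/61, 926/61)

F = (62/61, 926/61)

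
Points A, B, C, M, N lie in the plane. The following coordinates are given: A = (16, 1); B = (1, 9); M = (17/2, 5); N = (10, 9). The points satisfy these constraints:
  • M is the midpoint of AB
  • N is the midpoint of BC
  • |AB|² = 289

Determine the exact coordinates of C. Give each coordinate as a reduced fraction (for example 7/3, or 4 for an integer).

1. C_x = 19  [C = 2·N−B = 2·(10, 9)−(1, 9)]
2. C_y = 9  [C = 2·N−B = 2·(10, 9)−(1, 9)]
   so C = (19, 9)

C = (19, 9)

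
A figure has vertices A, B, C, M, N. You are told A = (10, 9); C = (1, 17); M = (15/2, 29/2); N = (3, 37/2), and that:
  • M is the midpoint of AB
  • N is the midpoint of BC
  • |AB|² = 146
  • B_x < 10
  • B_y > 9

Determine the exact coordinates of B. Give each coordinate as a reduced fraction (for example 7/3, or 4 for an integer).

1. B_x = 5  [B = 2·M−A = 2·(15/2, 29/2)−(10, 9)]
2. B_y = 20  [B = 2·M−A = 2·(15/2, 29/2)−(10, 9)]
   so B = (5, 20)

B = (5, 20)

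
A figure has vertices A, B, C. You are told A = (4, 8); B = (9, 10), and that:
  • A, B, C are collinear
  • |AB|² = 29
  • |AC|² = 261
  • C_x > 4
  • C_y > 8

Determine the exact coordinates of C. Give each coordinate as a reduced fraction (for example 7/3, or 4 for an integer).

1. C_x = 19  [[A, B, C are collinear ⇒ -2x+5y-32=0] ∩ [|C−(4, 8)|²=261]]
2. C_y = 14  [[A, B, C are collinear ⇒ -2x+5y-32=0] ∩ [|C−(4, 8)|²=261]]
   so C = (19, 14)

C = (19, 14)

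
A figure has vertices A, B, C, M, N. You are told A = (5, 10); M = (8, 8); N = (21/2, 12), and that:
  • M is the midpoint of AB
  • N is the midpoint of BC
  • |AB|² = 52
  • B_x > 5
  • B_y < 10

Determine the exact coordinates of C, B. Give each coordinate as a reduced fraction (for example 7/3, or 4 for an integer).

1. B_x = 11  [B = 2·M−A = 2·(8, 8)−(5, 10)]
2. B_y = 6  [B = 2·M−A = 2·(8, 8)−(5, 10)]
   so B = (11, 6)
3. C_x = 10  [C = 2·N−B = 2·(21/2, 12)−(11, 6)]
4. C_y = 18  [C = 2·N−B = 2·(21/2, 12)−(11, 6)]
   so C = (10, 18)

C = (10, 18)
B = (11, 6)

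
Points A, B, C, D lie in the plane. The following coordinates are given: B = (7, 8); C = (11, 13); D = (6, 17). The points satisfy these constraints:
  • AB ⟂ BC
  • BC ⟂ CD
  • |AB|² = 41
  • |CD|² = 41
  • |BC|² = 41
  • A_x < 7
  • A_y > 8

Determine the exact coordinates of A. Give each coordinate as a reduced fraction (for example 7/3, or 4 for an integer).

1. A_x = 2  [[AB ⟂ BC ⇒ -4x-5y+68=0] ∩ [|A−(7, 8)|²=41]]
2. A_y = 12  [[AB ⟂ BC ⇒ -4x-5y+68=0] ∩ [|A−(7, 8)|²=41]]
   so A = (2, 12)

A = (2, 12)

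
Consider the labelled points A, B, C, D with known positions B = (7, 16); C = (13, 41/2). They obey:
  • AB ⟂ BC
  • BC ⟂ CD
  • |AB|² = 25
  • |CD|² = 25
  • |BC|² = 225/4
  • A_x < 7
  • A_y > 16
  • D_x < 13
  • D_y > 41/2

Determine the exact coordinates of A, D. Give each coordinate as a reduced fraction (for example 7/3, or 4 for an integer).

1. A_x = 4  [[AB ⟂ BC ⇒ -6x-9/2y+114=0] ∩ [|A−(7, 16)|²=25]]
2. A_y = 20  [[AB ⟂ BC ⇒ -6x-9/2y+114=0] ∩ [|A−(7, 16)|²=25]]
   so A = (4, 20)
3. D_x = 10  [[BC ⟂ CD ⇒ 6x+9/2y-681/4=0] ∩ [|D−(13, 41/2)|²=25]]
4. D_y = 49/2  [[BC ⟂ CD ⇒ 6x+9/2y-681/4=0] ∩ [|D−(13, 41/2)|²=25]]
   so D = (10, 49/2)

A = (4, 20)
D = (10, 49/2)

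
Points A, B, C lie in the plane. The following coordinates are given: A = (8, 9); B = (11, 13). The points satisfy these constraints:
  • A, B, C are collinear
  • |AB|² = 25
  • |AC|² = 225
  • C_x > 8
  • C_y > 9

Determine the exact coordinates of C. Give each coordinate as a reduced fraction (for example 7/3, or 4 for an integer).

C = (17, 21)

1. C_x = 17  [[A, B, C are collinear ⇒ -4x+3y+5=0] ∩ [|C−(8, 9)|²=225]]
2. C_y = 21  [[A, B, C are collinear ⇒ -4x+3y+5=0] ∩ [|C−(8, 9)|²=225]]
   so C = (17, 21)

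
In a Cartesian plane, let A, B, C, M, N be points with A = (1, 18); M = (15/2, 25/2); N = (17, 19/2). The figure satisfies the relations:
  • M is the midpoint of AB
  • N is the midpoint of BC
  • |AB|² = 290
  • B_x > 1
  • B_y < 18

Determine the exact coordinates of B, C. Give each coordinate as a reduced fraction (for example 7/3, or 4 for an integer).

B = (14, 7)
C = (20, 12)

1. B_x = 14  [B = 2·M−A = 2·(15/2, 25/2)−(1, 18)]
2. B_y = 7  [B = 2·M−A = 2·(15/2, 25/2)−(1, 18)]
   so B = (14, 7)
3. C_x = 20  [C = 2·N−B = 2·(17, 19/2)−(14, 7)]
4. C_y = 12  [C = 2·N−B = 2·(17, 19/2)−(14, 7)]
   so C = (20, 12)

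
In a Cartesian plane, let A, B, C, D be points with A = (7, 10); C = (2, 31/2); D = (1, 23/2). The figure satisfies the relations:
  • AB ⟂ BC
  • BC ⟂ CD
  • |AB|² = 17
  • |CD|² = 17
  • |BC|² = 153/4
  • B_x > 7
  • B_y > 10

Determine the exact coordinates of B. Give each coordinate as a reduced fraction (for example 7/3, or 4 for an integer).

1. B_x = 8  [[BC ⟂ CD ⇒ 1x+4y-64=0] ∩ [|B−(7, 10)|²=17]]
2. B_y = 14  [[BC ⟂ CD ⇒ 1x+4y-64=0] ∩ [|B−(7, 10)|²=17]]
   so B = (8, 14)

B = (8, 14)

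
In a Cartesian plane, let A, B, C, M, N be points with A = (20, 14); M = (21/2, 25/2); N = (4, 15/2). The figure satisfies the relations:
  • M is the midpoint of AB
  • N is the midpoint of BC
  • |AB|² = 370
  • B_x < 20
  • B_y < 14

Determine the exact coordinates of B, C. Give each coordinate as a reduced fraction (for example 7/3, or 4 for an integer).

B = (1, 11)
C = (7, 4)

1. B_x = 1  [B = 2·M−A = 2·(21/2, 25/2)−(20, 14)]
2. B_y = 11  [B = 2·M−A = 2·(21/2, 25/2)−(20, 14)]
   so B = (1, 11)
3. C_x = 7  [C = 2·N−B = 2·(4, 15/2)−(1, 11)]
4. C_y = 4  [C = 2·N−B = 2·(4, 15/2)−(1, 11)]
   so C = (7, 4)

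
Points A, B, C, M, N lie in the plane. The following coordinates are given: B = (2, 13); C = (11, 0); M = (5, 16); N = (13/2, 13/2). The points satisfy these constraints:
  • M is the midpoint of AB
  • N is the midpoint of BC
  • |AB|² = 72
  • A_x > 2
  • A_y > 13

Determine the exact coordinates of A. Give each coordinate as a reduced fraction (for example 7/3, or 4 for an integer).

1. A_x = 8  [A = 2·M−B = 2·(5, 16)−(2, 13)]
2. A_y = 19  [A = 2·M−B = 2·(5, 16)−(2, 13)]
   so A = (8, 19)

A = (8, 19)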